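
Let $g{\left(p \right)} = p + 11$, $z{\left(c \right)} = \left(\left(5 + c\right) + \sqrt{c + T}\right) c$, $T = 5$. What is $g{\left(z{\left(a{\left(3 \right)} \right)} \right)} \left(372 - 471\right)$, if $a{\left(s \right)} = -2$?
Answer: $-495 + 198 \sqrt{3} \approx -152.05$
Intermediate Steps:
$z{\left(c \right)} = c \left(5 + c + \sqrt{5 + c}\right)$ ($z{\left(c \right)} = \left(\left(5 + c\right) + \sqrt{c + 5}\right) c = \left(\left(5 + c\right) + \sqrt{5 + c}\right) c = \left(5 + c + \sqrt{5 + c}\right) c = c \left(5 + c + \sqrt{5 + c}\right)$)
$g{\left(p \right)} = 11 + p$
$g{\left(z{\left(a{\left(3 \right)} \right)} \right)} \left(372 - 471\right) = \left(11 - 2 \left(5 - 2 + \sqrt{5 - 2}\right)\right) \left(372 - 471\right) = \left(11 - 2 \left(5 - 2 + \sqrt{3}\right)\right) \left(-99\right) = \left(11 - 2 \left(3 + \sqrt{3}\right)\right) \left(-99\right) = \left(11 - \left(6 + 2 \sqrt{3}\right)\right) \left(-99\right) = \left(5 - 2 \sqrt{3}\right) \left(-99\right) = -495 + 198 \sqrt{3}$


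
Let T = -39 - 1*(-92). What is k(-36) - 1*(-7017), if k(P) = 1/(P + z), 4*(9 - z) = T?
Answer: 1129733/161 ≈ 7017.0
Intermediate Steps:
T = 53 (T = -39 + 92 = 53)
z = -17/4 (z = 9 - 1/4*53 = 9 - 53/4 = -17/4 ≈ -4.2500)
k(P) = 1/(-17/4 + P) (k(P) = 1/(P - 17/4) = 1/(-17/4 + P))
k(-36) - 1*(-7017) = 4/(-17 + 4*(-36)) - 1*(-7017) = 4/(-17 - 144) + 7017 = 4/(-161) + 7017 = 4*(-1/161) + 7017 = -4/161 + 7017 = 1129733/161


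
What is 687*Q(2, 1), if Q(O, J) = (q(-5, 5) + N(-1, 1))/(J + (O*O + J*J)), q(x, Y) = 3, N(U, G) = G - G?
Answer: 687/2 ≈ 343.50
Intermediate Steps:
N(U, G) = 0
Q(O, J) = 3/(J + J**2 + O**2) (Q(O, J) = (3 + 0)/(J + (O*O + J*J)) = 3/(J + (O**2 + J**2)) = 3/(J + (J**2 + O**2)) = 3/(J + J**2 + O**2))
687*Q(2, 1) = 687*(3/(1 + 1**2 + 2**2)) = 687*(3/(1 + 1 + 4)) = 687*(3/6) = 687*(3*(1/6)) = 687*(1/2) = 687/2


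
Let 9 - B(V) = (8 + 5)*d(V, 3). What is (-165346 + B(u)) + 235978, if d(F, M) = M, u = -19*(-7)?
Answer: 70602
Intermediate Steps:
u = 133
B(V) = -30 (B(V) = 9 - (8 + 5)*3 = 9 - 13*3 = 9 - 1*39 = 9 - 39 = -30)
(-165346 + B(u)) + 235978 = (-165346 - 30) + 235978 = -165376 + 235978 = 70602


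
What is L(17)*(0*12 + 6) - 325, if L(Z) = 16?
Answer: -229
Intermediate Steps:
L(17)*(0*12 + 6) - 325 = 16*(0*12 + 6) - 325 = 16*(0 + 6) - 325 = 16*6 - 325 = 96 - 325 = -229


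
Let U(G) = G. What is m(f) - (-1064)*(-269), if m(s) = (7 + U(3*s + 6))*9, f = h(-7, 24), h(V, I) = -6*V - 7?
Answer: -285154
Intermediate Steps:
h(V, I) = -7 - 6*V
f = 35 (f = -7 - 6*(-7) = -7 + 42 = 35)
m(s) = 117 + 27*s (m(s) = (7 + (3*s + 6))*9 = (7 + (6 + 3*s))*9 = (13 + 3*s)*9 = 117 + 27*s)
m(f) - (-1064)*(-269) = (117 + 27*35) - (-1064)*(-269) = (117 + 945) - 1*286216 = 1062 - 286216 = -285154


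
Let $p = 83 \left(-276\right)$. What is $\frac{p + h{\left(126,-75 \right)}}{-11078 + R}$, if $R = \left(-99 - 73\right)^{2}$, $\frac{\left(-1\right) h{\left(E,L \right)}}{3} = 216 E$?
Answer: $- \frac{52278}{9253} \approx -5.6498$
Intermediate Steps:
$h{\left(E,L \right)} = - 648 E$ ($h{\left(E,L \right)} = - 3 \cdot 216 E = - 648 E$)
$p = -22908$
$R = 29584$ ($R = \left(-172\right)^{2} = 29584$)
$\frac{p + h{\left(126,-75 \right)}}{-11078 + R} = \frac{-22908 - 81648}{-11078 + 29584} = \frac{-22908 - 81648}{18506} = \left(-104556\right) \frac{1}{18506} = - \frac{52278}{9253}$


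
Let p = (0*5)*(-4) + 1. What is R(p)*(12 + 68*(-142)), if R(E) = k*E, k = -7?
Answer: 67508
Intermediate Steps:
p = 1 (p = 0*(-4) + 1 = 0 + 1 = 1)
R(E) = -7*E
R(p)*(12 + 68*(-142)) = (-7*1)*(12 + 68*(-142)) = -7*(12 - 9656) = -7*(-9644) = 67508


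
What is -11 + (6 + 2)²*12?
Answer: 757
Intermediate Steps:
-11 + (6 + 2)²*12 = -11 + 8²*12 = -11 + 64*12 = -11 + 768 = 757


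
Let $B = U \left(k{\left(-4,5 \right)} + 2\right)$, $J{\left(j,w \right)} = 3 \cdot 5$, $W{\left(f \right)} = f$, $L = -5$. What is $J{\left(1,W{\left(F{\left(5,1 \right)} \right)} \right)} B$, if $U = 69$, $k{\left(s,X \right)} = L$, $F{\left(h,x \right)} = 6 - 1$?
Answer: $-3105$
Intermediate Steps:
$F{\left(h,x \right)} = 5$
$k{\left(s,X \right)} = -5$
$J{\left(j,w \right)} = 15$
$B = -207$ ($B = 69 \left(-5 + 2\right) = 69 \left(-3\right) = -207$)
$J{\left(1,W{\left(F{\left(5,1 \right)} \right)} \right)} B = 15 \left(-207\right) = -3105$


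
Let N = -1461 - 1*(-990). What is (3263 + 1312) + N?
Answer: 4104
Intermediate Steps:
N = -471 (N = -1461 + 990 = -471)
(3263 + 1312) + N = (3263 + 1312) - 471 = 4575 - 471 = 4104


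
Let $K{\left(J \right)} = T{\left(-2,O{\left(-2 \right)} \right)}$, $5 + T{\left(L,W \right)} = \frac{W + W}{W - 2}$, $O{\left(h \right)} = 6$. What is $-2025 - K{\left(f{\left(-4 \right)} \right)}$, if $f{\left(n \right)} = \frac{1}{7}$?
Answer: $-2023$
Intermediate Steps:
$f{\left(n \right)} = \frac{1}{7}$
$T{\left(L,W \right)} = -5 + \frac{2 W}{-2 + W}$ ($T{\left(L,W \right)} = -5 + \frac{W + W}{W - 2} = -5 + \frac{2 W}{-2 + W}$)
$K{\left(J \right)} = -2$ ($K{\left(J \right)} = \frac{10 - 18}{-2 + 6} = \frac{10 - 18}{4} = \frac{1}{4} \left(-8\right) = -2$)
$-2025 - K{\left(f{\left(-4 \right)} \right)} = -2025 - -2 = -2025 + 2 = -2023$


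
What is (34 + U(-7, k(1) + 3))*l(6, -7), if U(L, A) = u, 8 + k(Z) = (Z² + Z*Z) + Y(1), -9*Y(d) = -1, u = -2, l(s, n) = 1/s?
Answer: 16/3 ≈ 5.3333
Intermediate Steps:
Y(d) = ⅑ (Y(d) = -⅑*(-1) = ⅑)
k(Z) = -71/9 + 2*Z² (k(Z) = -8 + ((Z² + Z*Z) + ⅑) = -8 + ((Z² + Z²) + ⅑) = -8 + (2*Z² + ⅑) = -8 + (⅑ + 2*Z²) = -71/9 + 2*Z²)
U(L, A) = -2
(34 + U(-7, k(1) + 3))*l(6, -7) = (34 - 2)/6 = 32*(⅙) = 16/3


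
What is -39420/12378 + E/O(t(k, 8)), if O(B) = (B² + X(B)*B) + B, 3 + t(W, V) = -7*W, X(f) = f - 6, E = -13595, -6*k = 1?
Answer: -253357875/295009 ≈ -858.81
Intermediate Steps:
k = -⅙ (k = -⅙*1 = -⅙ ≈ -0.16667)
X(f) = -6 + f
t(W, V) = -3 - 7*W
O(B) = B + B² + B*(-6 + B) (O(B) = (B² + (-6 + B)*B) + B = (B² + B*(-6 + B)) + B = B + B² + B*(-6 + B))
-39420/12378 + E/O(t(k, 8)) = -39420/12378 - 13595*1/((-5 + 2*(-3 - 7*(-⅙)))*(-3 - 7*(-⅙))) = -39420*1/12378 - 13595*1/((-5 + 2*(-3 + 7/6))*(-3 + 7/6)) = -6570/2063 - 13595*(-6/(11*(-5 + 2*(-11/6)))) = -6570/2063 - 13595*(-6/(11*(-5 - 11/3))) = -6570/2063 - 13595/((-11/6*(-26/3))) = -6570/2063 - 13595/143/9 = -6570/2063 - 13595*9/143 = -6570/2063 - 122355/143 = -253357875/295009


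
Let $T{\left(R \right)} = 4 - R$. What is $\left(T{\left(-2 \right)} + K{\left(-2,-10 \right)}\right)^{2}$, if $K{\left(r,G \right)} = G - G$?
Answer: $36$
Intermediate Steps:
$K{\left(r,G \right)} = 0$
$\left(T{\left(-2 \right)} + K{\left(-2,-10 \right)}\right)^{2} = \left(\left(4 - -2\right) + 0\right)^{2} = \left(\left(4 + 2\right) + 0\right)^{2} = \left(6 + 0\right)^{2} = 6^{2} = 36$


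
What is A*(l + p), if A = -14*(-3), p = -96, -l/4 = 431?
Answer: -76440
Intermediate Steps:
l = -1724 (l = -4*431 = -1724)
A = 42
A*(l + p) = 42*(-1724 - 96) = 42*(-1820) = -76440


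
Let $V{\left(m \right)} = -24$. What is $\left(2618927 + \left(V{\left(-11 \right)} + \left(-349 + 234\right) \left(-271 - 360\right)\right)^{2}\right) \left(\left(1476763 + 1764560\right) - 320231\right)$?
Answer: $15379010754003936$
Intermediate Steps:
$\left(2618927 + \left(V{\left(-11 \right)} + \left(-349 + 234\right) \left(-271 - 360\right)\right)^{2}\right) \left(\left(1476763 + 1764560\right) - 320231\right) = \left(2618927 + \left(-24 + \left(-349 + 234\right) \left(-271 - 360\right)\right)^{2}\right) \left(\left(1476763 + 1764560\right) - 320231\right) = \left(2618927 + \left(-24 - -72565\right)^{2}\right) \left(3241323 - 320231\right) = \left(2618927 + \left(-24 + 72565\right)^{2}\right) 2921092 = \left(2618927 + 72541^{2}\right) 2921092 = \left(2618927 + 5262196681\right) 2921092 = 5264815608 \cdot 2921092 = 15379010754003936$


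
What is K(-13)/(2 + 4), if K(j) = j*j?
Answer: 169/6 ≈ 28.167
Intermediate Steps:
K(j) = j**2
K(-13)/(2 + 4) = (-13)**2/(2 + 4) = 169/6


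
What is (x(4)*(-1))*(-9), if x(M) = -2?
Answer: -18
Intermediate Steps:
(x(4)*(-1))*(-9) = -2*(-1)*(-9) = 2*(-9) = -18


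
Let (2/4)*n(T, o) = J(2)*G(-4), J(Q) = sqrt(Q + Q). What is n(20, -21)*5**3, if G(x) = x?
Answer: -2000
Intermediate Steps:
J(Q) = sqrt(2)*sqrt(Q) (J(Q) = sqrt(2*Q) = sqrt(2)*sqrt(Q))
n(T, o) = -16 (n(T, o) = 2*((sqrt(2)*sqrt(2))*(-4)) = 2*(2*(-4)) = 2*(-8) = -16)
n(20, -21)*5**3 = -16*5**3 = -16*125 = -2000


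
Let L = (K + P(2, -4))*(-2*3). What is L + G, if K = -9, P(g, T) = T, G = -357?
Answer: -279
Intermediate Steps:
L = 78 (L = (-9 - 4)*(-2*3) = -13*(-6) = 78)
L + G = 78 - 357 = -279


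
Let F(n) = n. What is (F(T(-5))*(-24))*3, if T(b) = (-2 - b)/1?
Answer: -216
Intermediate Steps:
T(b) = -2 - b (T(b) = (-2 - b)*1 = -2 - b)
(F(T(-5))*(-24))*3 = ((-2 - 1*(-5))*(-24))*3 = ((-2 + 5)*(-24))*3 = (3*(-24))*3 = -72*3 = -216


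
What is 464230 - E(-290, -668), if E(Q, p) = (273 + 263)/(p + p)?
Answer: 77526477/167 ≈ 4.6423e+5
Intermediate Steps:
E(Q, p) = 268/p (E(Q, p) = 536/((2*p)) = 536*(1/(2*p)) = 268/p)
464230 - E(-290, -668) = 464230 - 268/(-668) = 464230 - 268*(-1)/668 = 464230 - 1*(-67/167) = 464230 + 67/167 = 77526477/167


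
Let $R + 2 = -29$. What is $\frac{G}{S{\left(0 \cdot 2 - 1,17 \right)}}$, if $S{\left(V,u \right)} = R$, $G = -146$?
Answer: $\frac{146}{31} \approx 4.7097$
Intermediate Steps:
$R = -31$ ($R = -2 - 29 = -31$)
$S{\left(V,u \right)} = -31$
$\frac{G}{S{\left(0 \cdot 2 - 1,17 \right)}} = - \frac{146}{-31} = \left(-146\right) \left(- \frac{1}{31}\right) = \frac{146}{31}$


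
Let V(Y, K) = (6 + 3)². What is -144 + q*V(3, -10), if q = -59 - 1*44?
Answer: -8487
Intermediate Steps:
V(Y, K) = 81 (V(Y, K) = 9² = 81)
q = -103 (q = -59 - 44 = -103)
-144 + q*V(3, -10) = -144 - 103*81 = -144 - 8343 = -8487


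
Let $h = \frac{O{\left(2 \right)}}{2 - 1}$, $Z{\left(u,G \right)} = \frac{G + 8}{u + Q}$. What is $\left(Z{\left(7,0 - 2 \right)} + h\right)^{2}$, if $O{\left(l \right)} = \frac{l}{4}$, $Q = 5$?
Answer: $1$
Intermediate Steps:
$O{\left(l \right)} = \frac{l}{4}$ ($O{\left(l \right)} = l \frac{1}{4} = \frac{l}{4}$)
$Z{\left(u,G \right)} = \frac{8 + G}{5 + u}$ ($Z{\left(u,G \right)} = \frac{G + 8}{u + 5} = \frac{8 + G}{5 + u}$)
$h = \frac{1}{2}$ ($h = \frac{\frac{1}{4} \cdot 2}{2 - 1} = 1^{-1} \cdot \frac{1}{2} = 1 \cdot \frac{1}{2} = \frac{1}{2} \approx 0.5$)
$\left(Z{\left(7,0 - 2 \right)} + h\right)^{2} = \left(\frac{8 + \left(0 - 2\right)}{5 + 7} + \frac{1}{2}\right)^{2} = \left(\frac{8 + \left(0 - 2\right)}{12} + \frac{1}{2}\right)^{2} = \left(\frac{8 - 2}{12} + \frac{1}{2}\right)^{2} = \left(\frac{1}{12} \cdot 6 + \frac{1}{2}\right)^{2} = \left(\frac{1}{2} + \frac{1}{2}\right)^{2} = 1^{2} = 1$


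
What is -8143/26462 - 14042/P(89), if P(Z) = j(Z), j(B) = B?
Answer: -372304131/2355118 ≈ -158.08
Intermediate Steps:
P(Z) = Z
-8143/26462 - 14042/P(89) = -8143/26462 - 14042/89 = -372304131/2355118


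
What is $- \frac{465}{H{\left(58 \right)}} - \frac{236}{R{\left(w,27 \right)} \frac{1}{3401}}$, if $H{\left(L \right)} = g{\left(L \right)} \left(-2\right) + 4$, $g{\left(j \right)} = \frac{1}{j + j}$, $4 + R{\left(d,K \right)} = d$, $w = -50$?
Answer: $\frac{30658756}{2079} \approx 14747.0$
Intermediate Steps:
$R{\left(d,K \right)} = -4 + d$
$g{\left(j \right)} = \frac{1}{2 j}$
$H{\left(L \right)} = 4 - \frac{1}{L}$ ($H{\left(L \right)} = \frac{1}{2 L} \left(-2\right) + 4 = - \frac{1}{L} + 4 = 4 - \frac{1}{L}$)
$- \frac{465}{H{\left(58 \right)}} - \frac{236}{R{\left(w,27 \right)} \frac{1}{3401}} = - \frac{465}{4 - \frac{1}{58}} - \frac{236}{\left(-4 - 50\right) \frac{1}{3401}} = - \frac{465}{4 - \frac{1}{58}} - \frac{236}{\left(-54\right) \frac{1}{3401}} = - \frac{465}{4 - \frac{1}{58}} - \frac{236}{- \frac{54}{3401}} = - \frac{465}{\frac{231}{58}} - - \frac{401318}{27} = \left(-465\right) \frac{58}{231} + \frac{401318}{27} = - \frac{8990}{77} + \frac{401318}{27} = \frac{30658756}{2079}$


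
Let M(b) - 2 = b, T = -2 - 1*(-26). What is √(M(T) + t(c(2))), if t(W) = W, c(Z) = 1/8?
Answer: √418/4 ≈ 5.1113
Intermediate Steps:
c(Z) = ⅛
T = 24 (T = -2 + 26 = 24)
M(b) = 2 + b
√(M(T) + t(c(2))) = √((2 + 24) + ⅛) = √(26 + ⅛) = √(209/8) = √418/4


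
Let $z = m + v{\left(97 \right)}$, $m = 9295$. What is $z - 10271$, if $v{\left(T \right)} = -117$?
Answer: $-1093$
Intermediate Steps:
$z = 9178$ ($z = 9295 - 117 = 9178$)
$z - 10271 = 9178 - 10271 = -1093$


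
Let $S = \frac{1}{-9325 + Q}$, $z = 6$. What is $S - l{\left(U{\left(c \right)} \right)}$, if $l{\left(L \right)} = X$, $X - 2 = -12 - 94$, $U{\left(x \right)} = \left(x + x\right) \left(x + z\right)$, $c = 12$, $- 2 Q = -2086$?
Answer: $\frac{861327}{8282} \approx 104.0$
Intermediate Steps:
$Q = 1043$ ($Q = \left(- \frac{1}{2}\right) \left(-2086\right) = 1043$)
$U{\left(x \right)} = 2 x \left(6 + x\right)$ ($U{\left(x \right)} = \left(x + x\right) \left(x + 6\right) = 2 x \left(6 + x\right)$)
$X = -104$ ($X = 2 - 106 = -104$)
$l{\left(L \right)} = -104$
$S = - \frac{1}{8282}$ ($S = \frac{1}{-9325 + 1043} = \frac{1}{-8282} = - \frac{1}{8282} \approx -0.00012074$)
$S - l{\left(U{\left(c \right)} \right)} = - \frac{1}{8282} - -104 = - \frac{1}{8282} + 104 = \frac{861327}{8282}$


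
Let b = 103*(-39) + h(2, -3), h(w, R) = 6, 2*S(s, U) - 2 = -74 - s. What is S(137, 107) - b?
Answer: 7813/2 ≈ 3906.5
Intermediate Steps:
S(s, U) = -36 - s/2 (S(s, U) = 1 + (-74 - s)/2 = 1 + (-37 - s/2) = -36 - s/2)
b = -4011 (b = 103*(-39) + 6 = -4017 + 6 = -4011)
S(137, 107) - b = (-36 - 1/2*137) - 1*(-4011) = (-36 - 137/2) + 4011 = -209/2 + 4011 = 7813/2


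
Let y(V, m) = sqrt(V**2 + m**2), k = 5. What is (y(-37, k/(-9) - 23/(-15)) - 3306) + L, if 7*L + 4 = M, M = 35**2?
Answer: -21921/7 + sqrt(2774161)/45 ≈ -3094.6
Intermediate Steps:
M = 1225
L = 1221/7 (L = -4/7 + (1/7)*1225 = -4/7 + 175 = 1221/7 ≈ 174.43)
(y(-37, k/(-9) - 23/(-15)) - 3306) + L = (sqrt((-37)**2 + (5/(-9) - 23/(-15))**2) - 3306) + 1221/7 = (sqrt(1369 + (5*(-1/9) - 23*(-1/15))**2) - 3306) + 1221/7 = (sqrt(1369 + (-5/9 + 23/15)**2) - 3306) + 1221/7 = (sqrt(1369 + (44/45)**2) - 3306) + 1221/7 = (sqrt(1369 + 1936/2025) - 3306) + 1221/7 = (sqrt(2774161/2025) - 3306) + 1221/7 = (sqrt(2774161)/45 - 3306) + 1221/7 = (-3306 + sqrt(2774161)/45) + 1221/7 = -21921/7 + sqrt(2774161)/45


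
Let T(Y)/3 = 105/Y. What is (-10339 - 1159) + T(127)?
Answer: -1459931/127 ≈ -11496.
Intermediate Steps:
T(Y) = 315/Y (T(Y) = 3*(105/Y) = 315/Y)
(-10339 - 1159) + T(127) = (-10339 - 1159) + 315/127 = -11498 + 315*(1/127) = -11498 + 315/127 = -1459931/127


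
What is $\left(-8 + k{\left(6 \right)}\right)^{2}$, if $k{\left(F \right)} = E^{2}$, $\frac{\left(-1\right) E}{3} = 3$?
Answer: $5329$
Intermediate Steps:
$E = -9$ ($E = \left(-3\right) 3 = -9$)
$k{\left(F \right)} = 81$ ($k{\left(F \right)} = \left(-9\right)^{2} = 81$)
$\left(-8 + k{\left(6 \right)}\right)^{2} = \left(-8 + 81\right)^{2} = 73^{2} = 5329$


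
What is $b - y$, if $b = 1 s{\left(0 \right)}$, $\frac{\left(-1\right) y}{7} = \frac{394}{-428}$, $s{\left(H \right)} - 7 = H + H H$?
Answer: $\frac{119}{214} \approx 0.55608$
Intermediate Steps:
$s{\left(H \right)} = 7 + H + H^{2}$ ($s{\left(H \right)} = 7 + \left(H + H H\right) = 7 + \left(H + H^{2}\right) = 7 + H + H^{2}$)
$y = \frac{1379}{214}$ ($y = - 7 \frac{394}{-428} = - 7 \cdot 394 \left(- \frac{1}{428}\right) = \left(-7\right) \left(- \frac{197}{214}\right) = \frac{1379}{214} \approx 6.4439$)
$b = 7$ ($b = 1 \left(7 + 0 + 0^{2}\right) = 1 \left(7 + 0 + 0\right) = 1 \cdot 7 = 7$)
$b - y = 7 - \frac{1379}{214} = \frac{119}{214}$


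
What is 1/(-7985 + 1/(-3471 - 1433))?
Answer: -4904/39158441 ≈ -0.00012523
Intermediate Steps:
1/(-7985 + 1/(-3471 - 1433)) = 1/(-7985 + 1/(-4904)) = 1/(-7985 - 1/4904) = 1/(-39158441/4904) = -4904/39158441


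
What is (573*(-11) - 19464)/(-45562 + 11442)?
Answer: 25767/34120 ≈ 0.75519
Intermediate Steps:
(573*(-11) - 19464)/(-45562 + 11442) = (-6303 - 19464)/(-34120) = -25767*(-1/34120) = 25767/34120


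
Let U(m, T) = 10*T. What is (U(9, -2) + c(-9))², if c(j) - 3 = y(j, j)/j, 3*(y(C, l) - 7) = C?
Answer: 24649/81 ≈ 304.31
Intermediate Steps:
y(C, l) = 7 + C/3
c(j) = 3 + (7 + j/3)/j
(U(9, -2) + c(-9))² = (10*(-2) + (10/3 + 7/(-9)))² = (-20 + (10/3 + 7*(-⅑)))² = (-20 + (10/3 - 7/9))² = (-20 + 23/9)² = (-157/9)² = 24649/81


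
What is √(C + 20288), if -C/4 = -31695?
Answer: 2*√36767 ≈ 383.49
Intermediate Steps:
C = 126780 (C = -4*(-31695) = 126780)
√(C + 20288) = √(126780 + 20288) = √147068 = 2*√36767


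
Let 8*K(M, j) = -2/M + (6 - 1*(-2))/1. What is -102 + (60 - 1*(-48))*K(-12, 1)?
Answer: 33/4 ≈ 8.2500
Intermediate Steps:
K(M, j) = 1 - 1/(4*M) (K(M, j) = (-2/M + (6 - 1*(-2))/1)/8 = (-2/M + (6 + 2)*1)/8 = (-2/M + 8*1)/8 = (-2/M + 8)/8 = (8 - 2/M)/8 = 1 - 1/(4*M))
-102 + (60 - 1*(-48))*K(-12, 1) = -102 + (60 - 1*(-48))*((-¼ - 12)/(-12)) = -102 + (60 + 48)*(-1/12*(-49/4)) = -102 + 108*(49/48) = -102 + 441/4 = 33/4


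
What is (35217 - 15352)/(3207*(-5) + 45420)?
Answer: 3973/5877 ≈ 0.67603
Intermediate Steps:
(35217 - 15352)/(3207*(-5) + 45420) = 19865/(-16035 + 45420) = 19865/29385 = 19865*(1/29385) = 3973/5877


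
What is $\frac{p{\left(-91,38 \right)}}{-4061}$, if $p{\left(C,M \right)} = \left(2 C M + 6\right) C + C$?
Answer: $- \frac{628719}{4061} \approx -154.82$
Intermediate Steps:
$p{\left(C,M \right)} = C + C \left(6 + 2 C M\right)$ ($p{\left(C,M \right)} = \left(2 C M + 6\right) C + C = \left(6 + 2 C M\right) C + C = C \left(6 + 2 C M\right) + C = C + C \left(6 + 2 C M\right)$)
$\frac{p{\left(-91,38 \right)}}{-4061} = \frac{\left(-91\right) \left(7 + 2 \left(-91\right) 38\right)}{-4061} = - 91 \left(7 - 6916\right) \left(- \frac{1}{4061}\right) = \left(-91\right) \left(-6909\right) \left(- \frac{1}{4061}\right) = 628719 \left(- \frac{1}{4061}\right) = - \frac{628719}{4061}$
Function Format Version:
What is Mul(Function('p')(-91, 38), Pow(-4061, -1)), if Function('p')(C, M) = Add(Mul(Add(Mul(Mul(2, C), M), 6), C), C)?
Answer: Rational(-628719, 4061) ≈ -154.82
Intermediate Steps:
Function('p')(C, M) = Add(C, Mul(C, Add(6, Mul(2, C, M)))) (Function('p')(C, M) = Add(Mul(Add(Mul(2, C, M), 6), C), C) = Add(Mul(Add(6, Mul(2, C, M)), C), C) = Add(Mul(C, Add(6, Mul(2, C, M))), C) = Add(C, Mul(C, Add(6, Mul(2, C, M)))))
Mul(Function('p')(-91, 38), Pow(-4061, -1)) = Mul(Mul(-91, Add(7, Mul(2, -91, 38))), Pow(-4061, -1)) = Mul(Mul(-91, Add(7, -6916)), Rational(-1, 4061)) = Mul(Mul(-91, -6909), Rational(-1, 4061)) = Mul(628719, Rational(-1, 4061)) = Rational(-628719, 4061)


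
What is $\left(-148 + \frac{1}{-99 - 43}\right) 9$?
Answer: $- \frac{189153}{142} \approx -1332.1$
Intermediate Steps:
$\left(-148 + \frac{1}{-99 - 43}\right) 9 = \left(-148 + \frac{1}{-142}\right) 9 = \left(-148 - \frac{1}{142}\right) 9 = \left(- \frac{21017}{142}\right) 9 = - \frac{189153}{142}$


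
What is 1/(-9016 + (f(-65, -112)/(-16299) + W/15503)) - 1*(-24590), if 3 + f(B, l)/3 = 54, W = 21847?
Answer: 6223564478643647/253093310562 ≈ 24590.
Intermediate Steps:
f(B, l) = 153 (f(B, l) = -9 + 3*54 = -9 + 162 = 153)
1/(-9016 + (f(-65, -112)/(-16299) + W/15503)) - 1*(-24590) = 1/(-9016 + (153/(-16299) + 21847/15503)) - 1*(-24590) = 1/(-9016 + (153*(-1/16299) + 21847*(1/15503))) + 24590 = 1/(-9016 + (-17/1811 + 21847/15503)) + 24590 = 1/(-9016 + 39301366/28075933) + 24590 = 1/(-253093310562/28075933) + 24590 = -28075933/253093310562 + 24590 = 6223564478643647/253093310562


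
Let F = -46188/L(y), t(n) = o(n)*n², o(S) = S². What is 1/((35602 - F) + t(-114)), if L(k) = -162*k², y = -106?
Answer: 50562/8541520468033 ≈ 5.9196e-9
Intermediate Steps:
t(n) = n⁴ (t(n) = n²*n² = n⁴)
F = 1283/50562 (F = -46188/((-162*(-106)²)) = -46188/((-162*11236)) = -46188/(-1820232) = -46188*(-1/1820232) = 1283/50562 ≈ 0.025375)
1/((35602 - F) + t(-114)) = 1/((35602 - 1*1283/50562) + (-114)⁴) = 1/((35602 - 1283/50562) + 168896016) = 1/(1800107041/50562 + 168896016) = 1/(8541520468033/50562) = 50562/8541520468033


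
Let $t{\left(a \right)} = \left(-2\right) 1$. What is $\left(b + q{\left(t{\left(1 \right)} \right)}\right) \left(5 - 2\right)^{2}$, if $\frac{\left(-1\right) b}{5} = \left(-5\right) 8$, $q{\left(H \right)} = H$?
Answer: $1782$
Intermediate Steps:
$t{\left(a \right)} = -2$
$b = 200$ ($b = - 5 \left(\left(-5\right) 8\right) = \left(-5\right) \left(-40\right) = 200$)
$\left(b + q{\left(t{\left(1 \right)} \right)}\right) \left(5 - 2\right)^{2} = \left(200 - 2\right) \left(5 - 2\right)^{2} = 198 \cdot 3^{2} = 198 \cdot 9 = 1782$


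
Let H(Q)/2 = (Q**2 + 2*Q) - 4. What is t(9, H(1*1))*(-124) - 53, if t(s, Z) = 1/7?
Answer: -495/7 ≈ -70.714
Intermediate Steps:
H(Q) = -8 + 2*Q**2 + 4*Q (H(Q) = 2*((Q**2 + 2*Q) - 4) = 2*(-4 + Q**2 + 2*Q) = -8 + 2*Q**2 + 4*Q)
t(s, Z) = 1/7
t(9, H(1*1))*(-124) - 53 = (1/7)*(-124) - 53 = -124/7 - 53 = -495/7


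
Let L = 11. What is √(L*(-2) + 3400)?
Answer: √3378 ≈ 58.121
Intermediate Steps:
√(L*(-2) + 3400) = √(11*(-2) + 3400) = √(-22 + 3400) = √3378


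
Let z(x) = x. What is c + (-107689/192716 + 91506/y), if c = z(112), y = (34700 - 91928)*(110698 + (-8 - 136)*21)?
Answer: 2757031240811265/24739786705774 ≈ 111.44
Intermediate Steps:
y = -6161967672 (y = -57228*(110698 - 144*21) = -57228*(110698 - 3024) = -57228*107674 = -6161967672)
c = 112
c + (-107689/192716 + 91506/y) = 112 + (-107689/192716 + 91506/(-6161967672)) = 112 + (-107689*1/192716 + 91506*(-1/6161967672)) = 112 + (-107689/192716 - 15251/1026994612) = 112 - 13824870235423/24739786705774 = 2757031240811265/24739786705774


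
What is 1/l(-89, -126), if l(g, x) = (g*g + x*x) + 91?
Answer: 1/23888 ≈ 4.1862e-5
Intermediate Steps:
l(g, x) = 91 + g² + x² (l(g, x) = (g² + x²) + 91 = 91 + g² + x²)
1/l(-89, -126) = 1/(91 + (-89)² + (-126)²) = 1/(91 + 7921 + 15876) = 1/23888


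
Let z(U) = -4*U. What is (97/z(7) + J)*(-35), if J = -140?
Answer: 20085/4 ≈ 5021.3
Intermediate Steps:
(97/z(7) + J)*(-35) = (97/((-4*7)) - 140)*(-35) = (97/(-28) - 140)*(-35) = (97*(-1/28) - 140)*(-35) = (-97/28 - 140)*(-35) = -4017/28*(-35) = 20085/4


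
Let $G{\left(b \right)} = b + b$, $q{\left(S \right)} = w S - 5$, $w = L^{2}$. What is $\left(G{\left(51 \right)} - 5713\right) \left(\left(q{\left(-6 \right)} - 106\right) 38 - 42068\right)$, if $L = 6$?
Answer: $305765834$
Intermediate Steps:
$w = 36$ ($w = 6^{2} = 36$)
$q{\left(S \right)} = -5 + 36 S$ ($q{\left(S \right)} = 36 S - 5 = -5 + 36 S$)
$G{\left(b \right)} = 2 b$
$\left(G{\left(51 \right)} - 5713\right) \left(\left(q{\left(-6 \right)} - 106\right) 38 - 42068\right) = \left(2 \cdot 51 - 5713\right) \left(\left(\left(-5 + 36 \left(-6\right)\right) - 106\right) 38 - 42068\right) = \left(102 - 5713\right) \left(\left(\left(-5 - 216\right) - 106\right) 38 - 42068\right) = - 5611 \left(\left(-221 - 106\right) 38 - 42068\right) = - 5611 \left(\left(-327\right) 38 - 42068\right) = - 5611 \left(-12426 - 42068\right) = \left(-5611\right) \left(-54494\right) = 305765834$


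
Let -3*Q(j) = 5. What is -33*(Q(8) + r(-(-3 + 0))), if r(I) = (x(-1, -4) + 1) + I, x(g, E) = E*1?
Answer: 55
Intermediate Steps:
x(g, E) = E
r(I) = -3 + I (r(I) = (-4 + 1) + I = -3 + I)
Q(j) = -5/3 (Q(j) = -1/3*5 = -5/3)
-33*(Q(8) + r(-(-3 + 0))) = -33*(-5/3 + (-3 - (-3 + 0))) = -33*(-5/3 + (-3 - 1*(-3))) = -33*(-5/3 + (-3 + 3)) = -33*(-5/3 + 0) = -33*(-5/3) = 55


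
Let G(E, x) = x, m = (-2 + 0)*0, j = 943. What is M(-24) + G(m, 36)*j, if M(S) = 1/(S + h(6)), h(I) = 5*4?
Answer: 135791/4 ≈ 33948.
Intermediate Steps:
m = 0 (m = -2*0 = 0)
h(I) = 20
M(S) = 1/(20 + S) (M(S) = 1/(S + 20) = 1/(20 + S))
M(-24) + G(m, 36)*j = 1/(20 - 24) + 36*943 = 1/(-4) + 33948 = -¼ + 33948 = 135791/4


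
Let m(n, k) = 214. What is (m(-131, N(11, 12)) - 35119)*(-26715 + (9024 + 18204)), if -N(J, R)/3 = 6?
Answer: -17906265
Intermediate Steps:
N(J, R) = -18 (N(J, R) = -3*6 = -18)
(m(-131, N(11, 12)) - 35119)*(-26715 + (9024 + 18204)) = (214 - 35119)*(-26715 + (9024 + 18204)) = -34905*(-26715 + 27228) = -34905*513 = -17906265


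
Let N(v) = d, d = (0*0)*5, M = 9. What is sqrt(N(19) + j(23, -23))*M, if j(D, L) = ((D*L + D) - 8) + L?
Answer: 9*I*sqrt(537) ≈ 208.56*I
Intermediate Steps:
j(D, L) = -8 + D + L + D*L (j(D, L) = ((D + D*L) - 8) + L = (-8 + D + D*L) + L = -8 + D + L + D*L)
d = 0 (d = 0*5 = 0)
N(v) = 0
sqrt(N(19) + j(23, -23))*M = sqrt(0 + (-8 + 23 - 23 + 23*(-23)))*9 = sqrt(0 + (-8 + 23 - 23 - 529))*9 = sqrt(0 - 537)*9 = sqrt(-537)*9 = (I*sqrt(537))*9 = 9*I*sqrt(537)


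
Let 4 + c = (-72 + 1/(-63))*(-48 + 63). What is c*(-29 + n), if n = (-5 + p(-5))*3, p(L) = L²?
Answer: -705839/21 ≈ -33611.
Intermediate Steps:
c = -22769/21 (c = -4 + (-72 + 1/(-63))*(-48 + 63) = -4 + (-72 - 1/63)*15 = -4 - 4537/63*15 = -4 - 22685/21 = -22769/21 ≈ -1084.2)
n = 60 (n = (-5 + (-5)²)*3 = (-5 + 25)*3 = 20*3 = 60)
c*(-29 + n) = -22769*(-29 + 60)/21 = -22769/21*31 = -705839/21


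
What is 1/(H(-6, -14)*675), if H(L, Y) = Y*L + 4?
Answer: 1/59400 ≈ 1.6835e-5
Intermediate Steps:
H(L, Y) = 4 + L*Y (H(L, Y) = L*Y + 4 = 4 + L*Y)
1/(H(-6, -14)*675) = 1/((4 - 6*(-14))*675) = 1/((4 + 84)*675) = 1/(88*675) = 1/59400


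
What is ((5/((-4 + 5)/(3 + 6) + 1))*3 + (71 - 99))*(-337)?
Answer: 9773/2 ≈ 4886.5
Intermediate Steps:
((5/((-4 + 5)/(3 + 6) + 1))*3 + (71 - 99))*(-337) = ((5/(1/9 + 1))*3 - 28)*(-337) = ((5/(1*(⅑) + 1))*3 - 28)*(-337) = ((5/(⅑ + 1))*3 - 28)*(-337) = ((5/(10/9))*3 - 28)*(-337) = ((5*(9/10))*3 - 28)*(-337) = ((9/2)*3 - 28)*(-337) = (27/2 - 28)*(-337) = -29/2*(-337) = 9773/2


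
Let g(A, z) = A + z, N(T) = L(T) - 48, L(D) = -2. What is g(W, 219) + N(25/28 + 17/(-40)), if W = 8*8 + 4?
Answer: 237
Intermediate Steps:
N(T) = -50 (N(T) = -2 - 48 = -50)
W = 68 (W = 64 + 4 = 68)
g(W, 219) + N(25/28 + 17/(-40)) = (68 + 219) - 50 = 287 - 50 = 237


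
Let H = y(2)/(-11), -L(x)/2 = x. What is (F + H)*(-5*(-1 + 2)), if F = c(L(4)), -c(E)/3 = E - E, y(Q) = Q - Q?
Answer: 0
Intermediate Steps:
y(Q) = 0
L(x) = -2*x
c(E) = 0 (c(E) = -3*(E - E) = -3*0 = 0)
F = 0
H = 0 (H = 0/(-11) = 0*(-1/11) = 0)
(F + H)*(-5*(-1 + 2)) = (0 + 0)*(-5*(-1 + 2)) = 0*(-5*1) = 0*(-5) = 0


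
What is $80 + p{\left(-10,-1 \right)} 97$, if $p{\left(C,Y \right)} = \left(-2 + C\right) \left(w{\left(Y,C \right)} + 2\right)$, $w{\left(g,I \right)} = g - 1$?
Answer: $80$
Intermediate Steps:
$w{\left(g,I \right)} = -1 + g$ ($w{\left(g,I \right)} = g - 1 = -1 + g$)
$p{\left(C,Y \right)} = \left(1 + Y\right) \left(-2 + C\right)$ ($p{\left(C,Y \right)} = \left(-2 + C\right) \left(\left(-1 + Y\right) + 2\right) = \left(-2 + C\right) \left(1 + Y\right) = \left(1 + Y\right) \left(-2 + C\right)$)
$80 + p{\left(-10,-1 \right)} 97 = 80 + \left(-2 - 10 - -2 - -10\right) 97 = 80 + \left(-2 - 10 + 2 + 10\right) 97 = 80 + 0 \cdot 97 = 80 + 0 = 80$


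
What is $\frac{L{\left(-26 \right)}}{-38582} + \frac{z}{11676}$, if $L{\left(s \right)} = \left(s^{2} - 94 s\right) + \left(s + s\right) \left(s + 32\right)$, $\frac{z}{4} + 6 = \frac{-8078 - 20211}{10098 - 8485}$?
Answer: $- \frac{7342940585}{90828721977} \approx -0.080844$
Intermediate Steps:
$z = - \frac{151868}{1613}$ ($z = -24 + 4 \frac{-8078 - 20211}{10098 - 8485} = -24 + 4 \left(- \frac{28289}{1613}\right) = -24 - \frac{113156}{1613} = - \frac{151868}{1613} \approx -94.152$)
$L{\left(s \right)} = s^{2} - 94 s + 2 s \left(32 + s\right)$ ($L{\left(s \right)} = \left(s^{2} - 94 s\right) + 2 s \left(32 + s\right) = s^{2} - 94 s + 2 s \left(32 + s\right)$)
$\frac{L{\left(-26 \right)}}{-38582} + \frac{z}{11676} = \frac{3 \left(-26\right) \left(-10 - 26\right)}{-38582} - \frac{151868}{1613 \cdot 11676} = 3 \left(-26\right) \left(-36\right) \left(- \frac{1}{38582}\right) - \frac{37967}{4708347} = 2808 \left(- \frac{1}{38582}\right) - \frac{37967}{4708347} = - \frac{1404}{19291} - \frac{37967}{4708347} = - \frac{7342940585}{90828721977}$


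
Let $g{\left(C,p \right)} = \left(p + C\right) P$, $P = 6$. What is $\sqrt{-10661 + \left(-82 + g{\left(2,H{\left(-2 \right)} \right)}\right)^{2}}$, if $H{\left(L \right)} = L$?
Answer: $i \sqrt{3937} \approx 62.746 i$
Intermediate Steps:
$g{\left(C,p \right)} = 6 C + 6 p$ ($g{\left(C,p \right)} = \left(p + C\right) 6 = \left(C + p\right) 6 = 6 C + 6 p$)
$\sqrt{-10661 + \left(-82 + g{\left(2,H{\left(-2 \right)} \right)}\right)^{2}} = \sqrt{-10661 + \left(-82 + \left(6 \cdot 2 + 6 \left(-2\right)\right)\right)^{2}} = \sqrt{-10661 + \left(-82 + \left(12 - 12\right)\right)^{2}} = \sqrt{-10661 + \left(-82 + 0\right)^{2}} = \sqrt{-10661 + \left(-82\right)^{2}} = \sqrt{-10661 + 6724} = \sqrt{-3937} = i \sqrt{3937}$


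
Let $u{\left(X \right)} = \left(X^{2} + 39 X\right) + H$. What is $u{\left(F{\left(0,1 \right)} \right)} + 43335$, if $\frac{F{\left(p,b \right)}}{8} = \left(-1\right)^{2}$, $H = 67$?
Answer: $43778$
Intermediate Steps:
$F{\left(p,b \right)} = 8$ ($F{\left(p,b \right)} = 8 \left(-1\right)^{2} = 8 \cdot 1 = 8$)
$u{\left(X \right)} = 67 + X^{2} + 39 X$ ($u{\left(X \right)} = \left(X^{2} + 39 X\right) + 67 = 67 + X^{2} + 39 X$)
$u{\left(F{\left(0,1 \right)} \right)} + 43335 = \left(67 + 8^{2} + 39 \cdot 8\right) + 43335 = \left(67 + 64 + 312\right) + 43335 = 443 + 43335 = 43778$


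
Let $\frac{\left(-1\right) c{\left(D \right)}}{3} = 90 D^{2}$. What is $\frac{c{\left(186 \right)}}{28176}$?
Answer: $- \frac{389205}{1174} \approx -331.52$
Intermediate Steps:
$c{\left(D \right)} = - 270 D^{2}$ ($c{\left(D \right)} = - 3 \cdot 90 D^{2} = - 270 D^{2}$)
$\frac{c{\left(186 \right)}}{28176} = \frac{\left(-270\right) 186^{2}}{28176} = \left(-270\right) 34596 \cdot \frac{1}{28176} = \left(-9340920\right) \frac{1}{28176} = - \frac{389205}{1174}$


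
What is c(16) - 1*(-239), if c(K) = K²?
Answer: 495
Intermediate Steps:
c(16) - 1*(-239) = 16² - 1*(-239) = 256 + 239 = 495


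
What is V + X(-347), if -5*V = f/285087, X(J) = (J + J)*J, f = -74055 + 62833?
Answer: 343270417052/1425435 ≈ 2.4082e+5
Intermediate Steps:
f = -11222
X(J) = 2*J² (X(J) = (2*J)*J = 2*J²)
V = 11222/1425435 (V = -(-11222)/(5*285087) = -⅕*(-11222/285087) = 11222/1425435 ≈ 0.0078727)
V + X(-347) = 11222/1425435 + 2*(-347)² = 11222/1425435 + 2*120409 = 11222/1425435 + 240818 = 343270417052/1425435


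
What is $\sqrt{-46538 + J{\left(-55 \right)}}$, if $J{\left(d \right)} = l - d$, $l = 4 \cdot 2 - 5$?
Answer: $4 i \sqrt{2905} \approx 215.59 i$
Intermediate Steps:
$l = 3$ ($l = 8 - 5 = 3$)
$J{\left(d \right)} = 3 - d$
$\sqrt{-46538 + J{\left(-55 \right)}} = \sqrt{-46538 + \left(3 - -55\right)} = \sqrt{-46538 + \left(3 + 55\right)} = \sqrt{-46538 + 58} = \sqrt{-46480} = 4 i \sqrt{2905}$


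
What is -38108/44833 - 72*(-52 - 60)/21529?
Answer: -458893820/965209657 ≈ -0.47543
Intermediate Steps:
-38108/44833 - 72*(-52 - 60)/21529 = -38108*1/44833 - 72*(-112)*(1/21529) = -38108/44833 + 8064*(1/21529) = -38108/44833 + 8064/21529 = -458893820/965209657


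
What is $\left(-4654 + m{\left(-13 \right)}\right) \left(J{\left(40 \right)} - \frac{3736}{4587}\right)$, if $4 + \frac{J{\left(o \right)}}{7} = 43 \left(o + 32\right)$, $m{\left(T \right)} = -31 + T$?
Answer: $- \frac{155468239272}{1529} \approx -1.0168 \cdot 10^{8}$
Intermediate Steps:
$J{\left(o \right)} = 9604 + 301 o$ ($J{\left(o \right)} = -28 + 7 \cdot 43 \left(o + 32\right) = -28 + 7 \cdot 43 \left(32 + o\right) = -28 + 7 \left(1376 + 43 o\right) = -28 + \left(9632 + 301 o\right) = 9604 + 301 o$)
$\left(-4654 + m{\left(-13 \right)}\right) \left(J{\left(40 \right)} - \frac{3736}{4587}\right) = \left(-4654 - 44\right) \left(\left(9604 + 301 \cdot 40\right) - \frac{3736}{4587}\right) = \left(-4654 - 44\right) \left(\left(9604 + 12040\right) - \frac{3736}{4587}\right) = - 4698 \left(21644 - \frac{3736}{4587}\right) = \left(-4698\right) \frac{99277292}{4587} = - \frac{155468239272}{1529}$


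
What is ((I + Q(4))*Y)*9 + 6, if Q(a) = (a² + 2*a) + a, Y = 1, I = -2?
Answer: 240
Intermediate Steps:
Q(a) = a² + 3*a
((I + Q(4))*Y)*9 + 6 = ((-2 + 4*(3 + 4))*1)*9 + 6 = ((-2 + 4*7)*1)*9 + 6 = ((-2 + 28)*1)*9 + 6 = (26*1)*9 + 6 = 26*9 + 6 = 234 + 6 = 240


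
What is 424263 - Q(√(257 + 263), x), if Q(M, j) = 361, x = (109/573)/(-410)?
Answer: 423902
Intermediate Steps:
x = -109/234930 (x = (109*(1/573))*(-1/410) = (109/573)*(-1/410) = -109/234930 ≈ -0.00046397)
424263 - Q(√(257 + 263), x) = 424263 - 1*361 = 424263 - 361 = 423902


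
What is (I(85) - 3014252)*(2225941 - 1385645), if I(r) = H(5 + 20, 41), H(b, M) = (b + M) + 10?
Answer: -2532800036096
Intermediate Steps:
H(b, M) = 10 + M + b (H(b, M) = (M + b) + 10 = 10 + M + b)
I(r) = 76 (I(r) = 10 + 41 + (5 + 20) = 10 + 41 + 25 = 76)
(I(85) - 3014252)*(2225941 - 1385645) = (76 - 3014252)*(2225941 - 1385645) = -3014176*840296 = -2532800036096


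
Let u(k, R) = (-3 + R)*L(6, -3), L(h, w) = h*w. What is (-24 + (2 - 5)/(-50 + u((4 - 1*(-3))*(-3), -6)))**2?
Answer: 7241481/12544 ≈ 577.29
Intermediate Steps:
u(k, R) = 54 - 18*R (u(k, R) = (-3 + R)*(6*(-3)) = (-3 + R)*(-18) = 54 - 18*R)
(-24 + (2 - 5)/(-50 + u((4 - 1*(-3))*(-3), -6)))**2 = (-24 + (2 - 5)/(-50 + (54 - 18*(-6))))**2 = (-24 - 3/(-50 + (54 + 108)))**2 = (-24 - 3/(-50 + 162))**2 = (-24 - 3/112)**2 = (-2691/112)**2 = 7241481/12544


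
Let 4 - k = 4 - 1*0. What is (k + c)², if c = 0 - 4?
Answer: 16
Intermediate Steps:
k = 0 (k = 4 - (4 - 1*0) = 4 - (4 + 0) = 4 - 1*4 = 4 - 4 = 0)
c = -4
(k + c)² = (0 - 4)² = (-4)² = 16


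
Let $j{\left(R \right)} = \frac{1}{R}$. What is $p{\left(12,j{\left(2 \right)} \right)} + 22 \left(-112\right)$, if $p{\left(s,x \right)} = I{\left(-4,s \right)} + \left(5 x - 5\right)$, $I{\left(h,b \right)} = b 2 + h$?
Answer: $- \frac{4893}{2} \approx -2446.5$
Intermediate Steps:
$I{\left(h,b \right)} = h + 2 b$ ($I{\left(h,b \right)} = 2 b + h = h + 2 b$)
$p{\left(s,x \right)} = -9 + 2 s + 5 x$ ($p{\left(s,x \right)} = \left(-4 + 2 s\right) + \left(5 x - 5\right) = \left(-4 + 2 s\right) + \left(-5 + 5 x\right) = -9 + 2 s + 5 x$)
$p{\left(12,j{\left(2 \right)} \right)} + 22 \left(-112\right) = \left(-9 + 2 \cdot 12 + \frac{5}{2}\right) + 22 \left(-112\right) = \left(-9 + 24 + 5 \cdot \frac{1}{2}\right) - 2464 = \left(-9 + 24 + \frac{5}{2}\right) - 2464 = \frac{35}{2} - 2464 = - \frac{4893}{2}$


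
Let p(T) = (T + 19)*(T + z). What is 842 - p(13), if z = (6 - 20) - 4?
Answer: 1002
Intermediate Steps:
z = -18 (z = -14 - 4 = -18)
p(T) = (-18 + T)*(19 + T) (p(T) = (T + 19)*(T - 18) = (19 + T)*(-18 + T) = (-18 + T)*(19 + T))
842 - p(13) = 842 - (-342 + 13 + 13**2) = 842 - (-342 + 13 + 169) = 842 - 1*(-160) = 842 + 160 = 1002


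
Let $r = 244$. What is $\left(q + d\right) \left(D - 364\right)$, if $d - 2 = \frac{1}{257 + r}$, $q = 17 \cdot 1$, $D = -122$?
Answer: $- \frac{1542240}{167} \approx -9235.0$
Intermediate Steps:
$q = 17$
$d = \frac{1003}{501}$ ($d = 2 + \frac{1}{257 + 244} = 2 + \frac{1}{501} = \frac{1003}{501} \approx 2.002$)
$\left(q + d\right) \left(D - 364\right) = \left(17 + \frac{1003}{501}\right) \left(-122 - 364\right) = \frac{9520}{501} \left(-486\right) = - \frac{1542240}{167}$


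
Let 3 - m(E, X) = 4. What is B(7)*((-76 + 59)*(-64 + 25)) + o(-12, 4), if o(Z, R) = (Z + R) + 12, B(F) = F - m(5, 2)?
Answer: 5308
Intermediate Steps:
m(E, X) = -1 (m(E, X) = 3 - 1*4 = 3 - 4 = -1)
B(F) = 1 + F (B(F) = F - 1*(-1) = F + 1 = 1 + F)
o(Z, R) = 12 + R + Z (o(Z, R) = (R + Z) + 12 = 12 + R + Z)
B(7)*((-76 + 59)*(-64 + 25)) + o(-12, 4) = (1 + 7)*((-76 + 59)*(-64 + 25)) + (12 + 4 - 12) = 8*(-17*(-39)) + 4 = 8*663 + 4 = 5304 + 4 = 5308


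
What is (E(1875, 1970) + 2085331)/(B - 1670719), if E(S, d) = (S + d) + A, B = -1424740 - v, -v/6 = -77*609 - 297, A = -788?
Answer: -2088388/3378599 ≈ -0.61812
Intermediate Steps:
v = 283140 (v = -6*(-77*609 - 297) = -6*(-46893 - 297) = -6*(-47190) = 283140)
B = -1707880 (B = -1424740 - 1*283140 = -1424740 - 283140 = -1707880)
E(S, d) = -788 + S + d (E(S, d) = (S + d) - 788 = -788 + S + d)
(E(1875, 1970) + 2085331)/(B - 1670719) = ((-788 + 1875 + 1970) + 2085331)/(-1707880 - 1670719) = (3057 + 2085331)/(-3378599) = 2088388*(-1/3378599) = -2088388/3378599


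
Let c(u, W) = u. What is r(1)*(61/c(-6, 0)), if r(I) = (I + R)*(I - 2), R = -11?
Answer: -305/3 ≈ -101.67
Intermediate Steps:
r(I) = (-11 + I)*(-2 + I) (r(I) = (I - 11)*(I - 2) = (-11 + I)*(-2 + I))
r(1)*(61/c(-6, 0)) = (22 + 1**2 - 13*1)*(61/(-6)) = (22 + 1 - 13)*(61*(-1/6)) = 10*(-61/6) = -305/3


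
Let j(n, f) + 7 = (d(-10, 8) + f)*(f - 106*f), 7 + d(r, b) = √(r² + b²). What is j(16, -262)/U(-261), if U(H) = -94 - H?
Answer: -7400197/167 + 55020*√41/167 ≈ -42203.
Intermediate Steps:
d(r, b) = -7 + √(b² + r²) (d(r, b) = -7 + √(r² + b²) = -7 + √(b² + r²))
j(n, f) = -7 - 105*f*(-7 + f + 2*√41) (j(n, f) = -7 + ((-7 + √(8² + (-10)²)) + f)*(f - 106*f) = -7 + ((-7 + √(64 + 100)) + f)*(-105*f) = -7 + ((-7 + √164) + f)*(-105*f) = -7 + ((-7 + 2*√41) + f)*(-105*f) = -7 + (-7 + f + 2*√41)*(-105*f) = -7 - 105*f*(-7 + f + 2*√41))
j(16, -262)/U(-261) = (-7 - 105*(-262)² + 735*(-262) - 210*(-262)*√41)/(-94 - 1*(-261)) = (-7 - 105*68644 - 192570 + 55020*√41)/(-94 + 261) = (-7 - 7207620 - 192570 + 55020*√41)/167 = (-7400197 + 55020*√41)*(1/167) = -7400197/167 + 55020*√41/167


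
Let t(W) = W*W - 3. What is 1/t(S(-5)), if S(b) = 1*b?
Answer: 1/22 ≈ 0.045455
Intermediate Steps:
S(b) = b
t(W) = -3 + W**2 (t(W) = W**2 - 3 = -3 + W**2)
1/t(S(-5)) = 1/(-3 + (-5)**2) = 1/(-3 + 25) = 1/22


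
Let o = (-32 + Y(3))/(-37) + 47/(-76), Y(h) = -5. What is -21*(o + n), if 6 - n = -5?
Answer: -18165/76 ≈ -239.01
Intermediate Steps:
n = 11 (n = 6 - 1*(-5) = 6 + 5 = 11)
o = 29/76 (o = (-32 - 5)/(-37) + 47/(-76) = -37*(-1/37) + 47*(-1/76) = 1 - 47/76 = 29/76 ≈ 0.38158)
-21*(o + n) = -21*(29/76 + 11) = -21*865/76 = -18165/76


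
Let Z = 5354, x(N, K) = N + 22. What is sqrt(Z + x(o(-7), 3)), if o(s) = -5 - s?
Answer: sqrt(5378) ≈ 73.335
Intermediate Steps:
x(N, K) = 22 + N
sqrt(Z + x(o(-7), 3)) = sqrt(5354 + (22 + (-5 - 1*(-7)))) = sqrt(5354 + (22 + (-5 + 7))) = sqrt(5354 + (22 + 2)) = sqrt(5354 + 24) = sqrt(5378)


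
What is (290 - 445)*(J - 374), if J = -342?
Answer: 110980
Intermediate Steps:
(290 - 445)*(J - 374) = (290 - 445)*(-342 - 374) = -155*(-716) = 110980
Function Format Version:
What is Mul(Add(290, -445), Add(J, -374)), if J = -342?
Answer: 110980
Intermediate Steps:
Mul(Add(290, -445), Add(J, -374)) = Mul(Add(290, -445), Add(-342, -374)) = Mul(-155, -716) = 110980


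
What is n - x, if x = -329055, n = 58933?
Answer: 387988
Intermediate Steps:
n - x = 58933 - 1*(-329055) = 58933 + 329055 = 387988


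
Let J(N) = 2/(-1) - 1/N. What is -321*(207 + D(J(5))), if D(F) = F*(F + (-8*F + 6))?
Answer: -1283358/25 ≈ -51334.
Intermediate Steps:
J(N) = -2 - 1/N (J(N) = 2*(-1) - 1/N = -2 - 1/N)
D(F) = F*(6 - 7*F) (D(F) = F*(F + (6 - 8*F)) = F*(6 - 7*F))
-321*(207 + D(J(5))) = -321*(207 + (-2 - 1/5)*(6 - 7*(-2 - 1/5))) = -321*(207 - 11*(6 - 7*(-11/5))/5) = -321*(207 - 11*(6 + 77/5)/5) = -321*(207 - 11/5*107/5) = -321*(207 - 1177/25) = -321*3998/25 = -1283358/25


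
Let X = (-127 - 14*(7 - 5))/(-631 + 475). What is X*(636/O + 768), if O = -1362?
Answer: 13502825/17706 ≈ 762.61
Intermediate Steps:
X = 155/156 (X = (-127 - 14*2)/(-156) = (-127 - 28)*(-1/156) = -155*(-1/156) = 155/156 ≈ 0.99359)
X*(636/O + 768) = 155*(636/(-1362) + 768)/156 = 155*(636*(-1/1362) + 768)/156 = 155*(-106/227 + 768)/156 = (155/156)*(174230/227) = 13502825/17706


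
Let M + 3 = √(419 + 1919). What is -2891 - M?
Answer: -2888 - √2338 ≈ -2936.4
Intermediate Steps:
M = -3 + √2338 (M = -3 + √(419 + 1919) = -3 + √2338 ≈ 45.353)
-2891 - M = -2891 - (-3 + √2338) = -2891 + (3 - √2338) = -2888 - √2338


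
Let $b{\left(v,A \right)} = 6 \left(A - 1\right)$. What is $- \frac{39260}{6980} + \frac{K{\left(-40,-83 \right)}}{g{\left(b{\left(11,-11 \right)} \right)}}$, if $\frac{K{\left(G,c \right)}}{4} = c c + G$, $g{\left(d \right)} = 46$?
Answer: $\frac{4735453}{8027} \approx 589.94$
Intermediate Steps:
$b{\left(v,A \right)} = -6 + 6 A$ ($b{\left(v,A \right)} = 6 \left(-1 + A\right) = -6 + 6 A$)
$K{\left(G,c \right)} = 4 G + 4 c^{2}$ ($K{\left(G,c \right)} = 4 \left(c c + G\right) = 4 \left(c^{2} + G\right) = 4 \left(G + c^{2}\right) = 4 G + 4 c^{2}$)
$- \frac{39260}{6980} + \frac{K{\left(-40,-83 \right)}}{g{\left(b{\left(11,-11 \right)} \right)}} = - \frac{39260}{6980} + \frac{4 \left(-40\right) + 4 \left(-83\right)^{2}}{46} = \left(-39260\right) \frac{1}{6980} + \left(-160 + 4 \cdot 6889\right) \frac{1}{46} = - \frac{1963}{349} + \left(-160 + 27556\right) \frac{1}{46} = - \frac{1963}{349} + 27396 \cdot \frac{1}{46} = - \frac{1963}{349} + \frac{13698}{23} = \frac{4735453}{8027}$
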